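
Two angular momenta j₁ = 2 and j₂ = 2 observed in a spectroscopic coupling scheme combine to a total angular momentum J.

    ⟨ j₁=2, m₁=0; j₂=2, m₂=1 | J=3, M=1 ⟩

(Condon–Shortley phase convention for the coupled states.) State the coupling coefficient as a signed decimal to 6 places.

√[7·1!3!3!/8! · 2!2!3!1!4!2!] = √(36/5)
  +(−1)^0/∏(0,1,2,3,1,0)! = 1/12  (running 1/12)
  +(−1)^1/∏(1,0,1,2,2,1)! = -1/4  (running -1/6)
⟨..|..⟩ = √(36/5)·(-1/6) = -0.447214

−√(1/5) ≈ -0.447214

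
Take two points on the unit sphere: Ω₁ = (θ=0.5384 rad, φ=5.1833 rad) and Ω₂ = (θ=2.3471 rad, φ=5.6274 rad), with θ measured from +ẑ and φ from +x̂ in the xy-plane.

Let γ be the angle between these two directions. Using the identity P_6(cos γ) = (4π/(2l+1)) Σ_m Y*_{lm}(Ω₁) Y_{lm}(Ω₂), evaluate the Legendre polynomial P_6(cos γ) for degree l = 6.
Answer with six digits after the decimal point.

0.069318

Addition theorem: P_6(cos γ) = (4π/13) Σ_m Y*_{lm}(Ω₁) Y_{lm}(Ω₂), m = −6…6:
  m=-6: (0.00835 - 0.00273j) × (-0.04472 - 0.04542j) = -0.00050 - 0.00026j  (running Σ = -0.00050 - 0.00026j)
  m=-5: (0.03607 + 0.03595j) × (0.21478 + 0.02968j) = 0.00668 + 0.00879j  (running Σ = 0.00618 + 0.00854j)
  m=-4: (-0.05395 + 0.16680j) × (-0.35340 + 0.20161j) = -0.01456 - 0.06982j  (running Σ = -0.00838 - 0.06129j)
  m=-3: (-0.38031 + 0.06062j) × (0.15368 - 0.36699j) = -0.03620 + 0.14889j  (running Σ = -0.04458 + 0.08760j)
  m=-2: (-0.28519 - 0.39199j) × (0.00494 + 0.01864j) = 0.00590 - 0.00725j  (running Σ = -0.03868 + 0.08034j)
  m=-1: (0.06714 - 0.13188j) × (0.28966 + 0.22286j) = 0.04884 - 0.02324j  (running Σ = 0.01016 + 0.05711j)
  m=0: (-0.39661 + 0.00000j) × (-0.12958 + 0.00000j) = 0.05139 + 0.00000j  (running Σ = 0.06155 + 0.05711j)
  m=1: (-0.06714 - 0.13188j) × (-0.28966 + 0.22286j) = 0.04884 + 0.02324j  (running Σ = 0.11039 + 0.08034j)
  m=2: (-0.28519 + 0.39199j) × (0.00494 - 0.01864j) = 0.00590 + 0.00725j  (running Σ = 0.11629 + 0.08760j)
  m=3: (0.38031 + 0.06062j) × (-0.15368 - 0.36699j) = -0.03620 - 0.14889j  (running Σ = 0.08009 - 0.06129j)
  m=4: (-0.05395 - 0.16680j) × (-0.35340 - 0.20161j) = -0.01456 + 0.06982j  (running Σ = 0.06553 + 0.00854j)
  m=5: (-0.03607 + 0.03595j) × (-0.21478 + 0.02968j) = 0.00668 - 0.00879j  (running Σ = 0.07221 - 0.00026j)
  m=6: (0.00835 + 0.00273j) × (-0.04472 + 0.04542j) = -0.00050 + 0.00026j  (running Σ = 0.07171 - 0.00000j)
Σ over m = 0.07171 - 0.00000j; ×(4π/13) → 0.06932 - 0.00000j. Real part: 0.069318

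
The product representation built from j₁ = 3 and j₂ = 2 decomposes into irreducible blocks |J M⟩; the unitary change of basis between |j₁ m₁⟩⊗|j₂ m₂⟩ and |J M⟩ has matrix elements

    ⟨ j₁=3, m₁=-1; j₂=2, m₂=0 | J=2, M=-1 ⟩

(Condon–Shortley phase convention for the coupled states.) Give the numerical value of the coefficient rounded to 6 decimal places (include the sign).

triangle: 3!·3!·1!/8! = 36/40320
(j±m)!: 2!·4!·2!·2!·1!·3! = 1152
prefactor² = (2J+1)·Δ·N² = 36/7
  k=1: −1/(1!·2!·3!·1!·0!·0!) = -1/12
  k=2: +1/(2!·1!·2!·0!·1!·1!) = 1/4
Σ = 1/6  ⇒  CG² = 36/7·(1/6)² = 1/7
CG = +√(1/7) = +0.377964

+0.377964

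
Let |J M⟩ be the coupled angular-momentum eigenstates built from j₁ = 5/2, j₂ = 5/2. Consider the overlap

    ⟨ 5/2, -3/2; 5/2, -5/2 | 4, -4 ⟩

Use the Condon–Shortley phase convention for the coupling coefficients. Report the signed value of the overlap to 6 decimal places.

√[9·1!4!4!/10! · 1!4!0!5!0!8!] = √(165888)
  +(−1)^0/∏(0,1,4,0,0,4)! = 1/576  (running 1/576)
⟨..|..⟩ = √(165888)·(1/576) = +0.707107

+√(1/2) = +0.707107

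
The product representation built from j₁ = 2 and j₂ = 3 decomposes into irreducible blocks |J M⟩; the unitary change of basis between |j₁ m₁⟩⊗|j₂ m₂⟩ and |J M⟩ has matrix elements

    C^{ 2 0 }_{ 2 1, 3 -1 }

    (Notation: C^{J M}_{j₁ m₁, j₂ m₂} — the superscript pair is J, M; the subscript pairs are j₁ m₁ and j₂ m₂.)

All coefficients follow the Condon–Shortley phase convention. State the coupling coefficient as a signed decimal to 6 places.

−√(1/7) = -0.377964

√[5·3!1!3!/8! · 3!1!2!4!2!2!] = √(36/7)
  +(−1)^0/∏(0,3,1,2,0,1)! = 1/12  (running 1/12)
  +(−1)^1/∏(1,2,0,1,1,2)! = -1/4  (running -1/6)
⟨..|..⟩ = √(36/7)·(-1/6) = -0.377964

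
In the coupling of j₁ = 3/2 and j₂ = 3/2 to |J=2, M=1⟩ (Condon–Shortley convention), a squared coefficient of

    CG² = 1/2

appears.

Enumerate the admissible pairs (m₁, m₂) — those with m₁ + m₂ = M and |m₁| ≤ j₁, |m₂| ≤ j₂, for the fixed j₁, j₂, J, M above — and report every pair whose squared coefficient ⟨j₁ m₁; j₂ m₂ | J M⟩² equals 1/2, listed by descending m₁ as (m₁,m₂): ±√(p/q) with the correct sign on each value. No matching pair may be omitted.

(3/2,-1/2): +√(1/2); (-1/2,3/2): −√(1/2)

Admissible pairs with m₁+m₂ = M = 1: (-1/2,3/2), (1/2,1/2), (3/2,-1/2)
  (m₁,m₂)=(3/2,-1/2): CG² = 1/2, CG = +√(1/2)   ← matches the target
  (m₁,m₂)=(1/2,1/2): CG² = 0/1, CG = 0
  (m₁,m₂)=(-1/2,3/2): CG² = 1/2, CG = −√(1/2)   ← matches the target
Pairs with CG² = 1/2: (3/2,-1/2): +√(1/2); (-1/2,3/2): −√(1/2)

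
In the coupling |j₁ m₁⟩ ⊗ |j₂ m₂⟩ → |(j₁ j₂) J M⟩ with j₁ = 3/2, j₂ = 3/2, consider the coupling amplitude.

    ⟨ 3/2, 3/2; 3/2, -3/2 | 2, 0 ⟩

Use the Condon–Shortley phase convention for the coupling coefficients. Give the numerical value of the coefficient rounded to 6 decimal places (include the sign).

+√(1/4) ≈ +0.500000

√[5·1!2!2!/6! · 3!0!0!3!2!2!] = √(4)
  +(−1)^0/∏(0,1,0,0,2,2)! = 1/4  (running 1/4)
⟨..|..⟩ = √(4)·(1/4) = +0.500000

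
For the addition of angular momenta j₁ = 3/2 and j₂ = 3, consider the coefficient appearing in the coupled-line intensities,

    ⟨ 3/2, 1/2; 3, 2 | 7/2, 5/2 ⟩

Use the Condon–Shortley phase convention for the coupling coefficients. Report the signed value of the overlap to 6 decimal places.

−√(1/7) ≈ -0.377964

√[8·1!2!5!/9! · 2!1!5!1!6!1!] = √(6400/7)
  +(−1)^0/∏(0,1,1,5,1,0)! = 1/120  (running 1/120)
  +(−1)^1/∏(1,0,0,4,2,1)! = -1/48  (running -1/80)
⟨..|..⟩ = √(6400/7)·(-1/80) = -0.377964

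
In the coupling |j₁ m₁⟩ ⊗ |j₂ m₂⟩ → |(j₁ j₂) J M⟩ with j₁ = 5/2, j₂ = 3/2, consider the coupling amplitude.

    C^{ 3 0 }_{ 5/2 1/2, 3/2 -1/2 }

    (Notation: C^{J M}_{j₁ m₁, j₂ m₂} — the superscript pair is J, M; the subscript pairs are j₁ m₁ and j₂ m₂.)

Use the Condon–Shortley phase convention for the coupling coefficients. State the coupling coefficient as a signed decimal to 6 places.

+√(1/5) = +0.447214

√[7·1!4!2!/8! · 3!2!1!2!3!3!] = √(36/5)
  +(−1)^0/∏(0,1,2,1,2,1)! = 1/4  (running 1/4)
  +(−1)^1/∏(1,0,1,0,3,2)! = -1/12  (running 1/6)
⟨..|..⟩ = √(36/5)·(1/6) = +0.447214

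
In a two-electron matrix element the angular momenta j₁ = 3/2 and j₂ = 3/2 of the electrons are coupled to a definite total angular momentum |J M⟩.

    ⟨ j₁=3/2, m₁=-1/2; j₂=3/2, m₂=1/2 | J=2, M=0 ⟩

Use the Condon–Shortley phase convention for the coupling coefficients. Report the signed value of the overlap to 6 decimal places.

−√(1/4) = -0.500000

√[5·1!2!2!/6! · 1!2!2!1!2!2!] = √(4/9)
  +(−1)^0/∏(0,1,2,2,0,0)! = 1/4  (running 1/4)
  +(−1)^1/∏(1,0,1,1,1,1)! = -1  (running -3/4)
⟨..|..⟩ = √(4/9)·(-3/4) = -0.500000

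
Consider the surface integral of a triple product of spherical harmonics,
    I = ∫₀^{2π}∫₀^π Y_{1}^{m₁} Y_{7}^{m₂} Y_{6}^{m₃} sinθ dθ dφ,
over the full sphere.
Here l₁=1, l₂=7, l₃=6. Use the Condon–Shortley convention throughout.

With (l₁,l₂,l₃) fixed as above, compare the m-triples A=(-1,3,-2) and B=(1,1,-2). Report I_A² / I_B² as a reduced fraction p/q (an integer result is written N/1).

3/1

Shared (l₁,l₂,l₃)=(1,7,6): N and (l;000)² cancel in I_A²/I_B².
A: Δ = 2!·0!·12!/15! = 1/1365; Racah Σ t=2..2: t=2:+1/1935360 = 1/1935360; ⇒ 3j(1 7 6; -1 3 -2)² = 3/91, sgn +1
B: Δ = 2!·0!·12!/15! = 1/1365; Racah Σ t=0..0: t=0:+1/1935360 = 1/1935360; ⇒ 3j(1 7 6; 1 1 -2)² = 1/91, sgn +1
I_A²/I_B² = (3/91)/(1/91) = 3/1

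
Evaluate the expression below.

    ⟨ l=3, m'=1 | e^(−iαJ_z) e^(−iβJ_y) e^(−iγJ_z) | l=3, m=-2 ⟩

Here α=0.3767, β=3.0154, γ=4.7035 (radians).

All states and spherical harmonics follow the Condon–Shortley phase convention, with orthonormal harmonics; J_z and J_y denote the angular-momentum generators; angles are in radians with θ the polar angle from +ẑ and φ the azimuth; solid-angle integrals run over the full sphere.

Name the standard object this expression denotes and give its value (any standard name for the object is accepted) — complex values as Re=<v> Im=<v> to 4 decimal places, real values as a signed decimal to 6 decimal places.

Wigner D-matrix element, Re=-0.1808 Im=0.0753

This is a Wigner D-matrix element — the rotation-matrix element ⟨l m'| R(α,β,γ) |l m⟩ in the angular-momentum basis.
Split into d^3_{1,-2}(β=3.0154) × two z-phases.
With c≡cos(β/2)=0.063054 and s≡sin(β/2)=0.998010, N=[24·2·1·120]^{1/2}=75.894664
k: max(0,(-2)−(1))=0 … min(3+(-2),3−(1))=1
  k=0: (−1)^3·75.8947/(12)·0.0631^3·0.9980^3 = -0.001576
  k=1: (−1)^4·75.8947/(24)·0.0631^1·0.9980^5 = +0.197420
d^3_{1,-2}(3.0154) = -0.001576 +0.197420 = +0.195844
D = (+0.929884-0.367854i)·(+0.195844)·(-0.999842+0.017777i) = -0.180802+0.075268i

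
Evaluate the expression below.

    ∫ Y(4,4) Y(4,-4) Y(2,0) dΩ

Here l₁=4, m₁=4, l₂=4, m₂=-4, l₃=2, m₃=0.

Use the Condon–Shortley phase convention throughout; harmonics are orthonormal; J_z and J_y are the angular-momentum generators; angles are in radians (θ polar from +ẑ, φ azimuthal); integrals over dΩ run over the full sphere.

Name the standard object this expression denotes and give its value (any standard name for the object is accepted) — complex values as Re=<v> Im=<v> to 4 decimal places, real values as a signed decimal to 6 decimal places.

This is a Gaunt coefficient — the integral of a triple product of spherical harmonics over the sphere.
Checks pass: Σm=0; 10 even; l₃=2∈[0,8].
(2·4+1)(2·4+1)(2·2+1) = 405
Δ: 6! 2! 2! / 11! → 1/13860
sum: t=2:+1/192 t=3:−1/36 t=4:+1/192 = -5/288
3j²(4 4 2; 0 0 0) = Δ·Π!·Σ² = 20/693  (sign -1)
sum: t=0:+1/2880 = 1/2880
3j²(4 4 2; 4 -4 0) = Δ·Π!·Σ² = 28/495  (sign +1)
combine: 4πI² = 405·20/693·28/495 = 80/121
take √, sign -1: I = -0.22937568

Gaunt coefficient, -0.229376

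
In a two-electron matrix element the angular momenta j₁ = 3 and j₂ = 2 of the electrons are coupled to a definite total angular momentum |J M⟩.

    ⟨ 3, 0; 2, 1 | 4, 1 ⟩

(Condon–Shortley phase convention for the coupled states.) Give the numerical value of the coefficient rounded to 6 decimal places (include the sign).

√[9·1!5!3!/10! · 3!3!3!1!5!3!] = √(1944/7)
  +(−1)^0/∏(0,1,3,3,2,0)! = 1/72  (running 1/72)
  +(−1)^1/∏(1,0,2,2,3,1)! = -1/24  (running -1/36)
⟨..|..⟩ = √(1944/7)·(-1/36) = -0.462910

−√(3/14) = -0.462910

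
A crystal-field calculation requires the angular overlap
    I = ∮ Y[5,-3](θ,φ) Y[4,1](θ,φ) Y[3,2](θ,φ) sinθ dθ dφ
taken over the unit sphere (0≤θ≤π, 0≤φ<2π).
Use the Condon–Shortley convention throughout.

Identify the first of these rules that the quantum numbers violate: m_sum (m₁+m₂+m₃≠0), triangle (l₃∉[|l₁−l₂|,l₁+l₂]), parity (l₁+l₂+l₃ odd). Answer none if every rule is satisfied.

none

Σmᵢ = 0  ✓
l₃∈[|l₁−l₂|,l₁+l₂]=[1,9], have l₃=3  ✓
Σlᵢ = 12 ⇒ even  ✓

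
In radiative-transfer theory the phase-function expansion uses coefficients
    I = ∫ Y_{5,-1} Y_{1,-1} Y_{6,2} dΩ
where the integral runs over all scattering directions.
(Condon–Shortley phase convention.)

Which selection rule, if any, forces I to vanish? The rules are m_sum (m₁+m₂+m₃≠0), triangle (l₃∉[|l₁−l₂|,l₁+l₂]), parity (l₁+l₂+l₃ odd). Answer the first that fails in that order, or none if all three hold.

m₁+m₂+m₃ = -1 − 1 + 2 = 0  ✓
triangle: |5−1|=4 ≤ l₃=6 ≤ 5+1=6  ✓
parity: l₁+l₂+l₃ = 12 is even  ✓

none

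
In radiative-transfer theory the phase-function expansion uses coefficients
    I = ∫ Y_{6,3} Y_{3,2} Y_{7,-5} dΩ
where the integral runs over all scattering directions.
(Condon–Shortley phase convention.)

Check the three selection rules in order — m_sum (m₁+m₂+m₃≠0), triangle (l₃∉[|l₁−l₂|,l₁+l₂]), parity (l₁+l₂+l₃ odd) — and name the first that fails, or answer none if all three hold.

none

Σmᵢ = 0  ✓
l₃∈[|l₁−l₂|,l₁+l₂]=[3,9], have l₃=7  ✓
Σlᵢ = 16 ⇒ even  ✓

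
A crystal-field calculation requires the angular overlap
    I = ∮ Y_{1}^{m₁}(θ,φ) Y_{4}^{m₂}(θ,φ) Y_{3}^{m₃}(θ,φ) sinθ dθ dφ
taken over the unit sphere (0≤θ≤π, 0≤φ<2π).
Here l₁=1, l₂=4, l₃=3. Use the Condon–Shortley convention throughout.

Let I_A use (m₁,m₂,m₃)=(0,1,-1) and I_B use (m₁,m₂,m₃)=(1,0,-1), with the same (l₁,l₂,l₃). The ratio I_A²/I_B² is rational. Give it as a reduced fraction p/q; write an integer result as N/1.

5/2

Same 1,4,3: normalisation and zero-m 3j drop out of the ratio.
A: Δ: 2! 0! 6! / 9! → 1/252; sum: t=1:−1/48 = -1/48; 3j²(1 4 3; 0 1 -1) = Δ·Π!·Σ² = 5/84  (sign -1)
B: Δ: 2! 0! 6! / 9! → 1/252; sum: t=0:+1/96 = 1/96; 3j²(1 4 3; 1 0 -1) = Δ·Π!·Σ² = 1/42  (sign +1)
I_A²/I_B² = (5/84)/(1/42) = 5/2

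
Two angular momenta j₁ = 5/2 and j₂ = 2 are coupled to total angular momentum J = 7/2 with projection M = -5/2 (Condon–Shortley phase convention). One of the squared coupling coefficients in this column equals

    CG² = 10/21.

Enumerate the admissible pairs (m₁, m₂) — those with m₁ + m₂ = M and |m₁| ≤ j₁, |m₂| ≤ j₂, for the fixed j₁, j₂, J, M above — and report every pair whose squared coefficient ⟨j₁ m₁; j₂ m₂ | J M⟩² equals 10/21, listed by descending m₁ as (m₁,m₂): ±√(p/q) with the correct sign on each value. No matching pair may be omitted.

(-5/2,0): −√(10/21)

Admissible pairs with m₁+m₂ = M = -5/2: (-5/2,0), (-3/2,-1), (-1/2,-2)
  (m₁,m₂)=(-1/2,-2): CG² = 32/63, CG = +√(32/63)
  (m₁,m₂)=(-3/2,-1): CG² = 1/63, CG = −√(1/63)
  (m₁,m₂)=(-5/2,0): CG² = 10/21, CG = −√(10/21)   ← matches the target
Pairs with CG² = 10/21: (-5/2,0): −√(10/21)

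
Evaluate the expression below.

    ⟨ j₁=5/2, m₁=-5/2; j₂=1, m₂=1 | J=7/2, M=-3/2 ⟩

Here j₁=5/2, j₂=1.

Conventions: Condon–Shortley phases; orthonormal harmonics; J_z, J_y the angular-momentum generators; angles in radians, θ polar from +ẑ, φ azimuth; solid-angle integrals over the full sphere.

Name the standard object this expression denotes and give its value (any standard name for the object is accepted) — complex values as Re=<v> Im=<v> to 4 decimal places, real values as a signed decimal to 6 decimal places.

Clebsch–Gordan coefficient, +√(1/21) ≈ +0.218218

This is a Clebsch–Gordan (vector-coupling) coefficient.
triangle: 0!*5!*2!/8! = 240/40320
(j±m)!: 0!*5!*2!*0!*2!*5! = 57600
prefactor² = (2J+1)*Δ*N² = 19200/7
  k=0: +1/(0!*0!*5!*2!*0!*0!) = 1/240
Σ = 1/240  ⇒  CG² = 19200/7*(1/240)² = 1/21
CG = +√(1/21) = +0.218218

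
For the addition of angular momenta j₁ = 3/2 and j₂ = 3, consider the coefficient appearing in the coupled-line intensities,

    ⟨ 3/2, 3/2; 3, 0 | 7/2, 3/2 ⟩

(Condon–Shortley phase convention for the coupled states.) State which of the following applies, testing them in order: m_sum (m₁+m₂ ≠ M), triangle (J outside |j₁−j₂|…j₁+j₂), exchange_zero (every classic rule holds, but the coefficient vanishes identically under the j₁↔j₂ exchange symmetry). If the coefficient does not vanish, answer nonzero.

nonzero

m-sum: m₁+m₂ = 3/2+0 = 3/2, M = 3/2  ✓
triangle: |j₁−j₂| = 3/2 ≤ J = 7/2 ≤ j₁+j₂ = 9/2  ✓
exchange: j₁≠j₂ or m₁≠m₂ — the exchange symmetry imposes no constraint here
value check: CG = +√(10/21) = +0.690066 ≠ 0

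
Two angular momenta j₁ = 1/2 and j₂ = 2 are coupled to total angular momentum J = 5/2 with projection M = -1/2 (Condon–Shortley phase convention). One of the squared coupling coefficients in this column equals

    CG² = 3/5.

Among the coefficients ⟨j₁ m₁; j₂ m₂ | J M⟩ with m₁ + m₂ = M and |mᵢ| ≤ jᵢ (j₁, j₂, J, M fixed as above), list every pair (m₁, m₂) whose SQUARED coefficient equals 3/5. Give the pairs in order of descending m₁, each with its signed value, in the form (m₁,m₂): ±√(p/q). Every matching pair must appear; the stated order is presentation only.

Admissible pairs with m₁+m₂ = M = -1/2: (-1/2,0), (1/2,-1)
  (m₁,m₂)=(1/2,-1): CG² = 2/5, CG = +√(2/5)
  (m₁,m₂)=(-1/2,0): CG² = 3/5, CG = +√(3/5)   ← matches the target
Pairs with CG² = 3/5: (-1/2,0): +√(3/5)

(-1/2,0): +√(3/5)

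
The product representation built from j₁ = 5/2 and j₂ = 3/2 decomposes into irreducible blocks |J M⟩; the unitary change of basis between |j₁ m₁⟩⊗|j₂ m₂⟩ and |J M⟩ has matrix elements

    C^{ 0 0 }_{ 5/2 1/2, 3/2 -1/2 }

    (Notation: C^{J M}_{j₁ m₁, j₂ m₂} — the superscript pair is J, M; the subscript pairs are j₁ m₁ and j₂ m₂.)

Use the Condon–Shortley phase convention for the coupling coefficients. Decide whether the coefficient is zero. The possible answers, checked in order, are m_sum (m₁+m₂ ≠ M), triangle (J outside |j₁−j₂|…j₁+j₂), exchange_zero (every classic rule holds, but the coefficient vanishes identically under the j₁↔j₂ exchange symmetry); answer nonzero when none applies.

m-sum: m₁+m₂ = 1/2+(-1/2) = 0, M = 0  ✓
triangle: need |j₁−j₂| ≤ J ≤ j₁+j₂, i.e. J ∈ [1, 4]; J = 0 is outside ✗ ⇒ coefficient is 0

triangle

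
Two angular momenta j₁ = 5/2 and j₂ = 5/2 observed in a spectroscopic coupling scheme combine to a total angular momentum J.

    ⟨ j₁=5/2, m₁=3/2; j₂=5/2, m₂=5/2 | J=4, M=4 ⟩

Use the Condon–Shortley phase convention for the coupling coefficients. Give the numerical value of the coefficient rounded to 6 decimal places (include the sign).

−√(1/2) ≈ -0.707107

j₁+j₂−J=1  J+j₁−j₂=4  J−j₁+j₂=4  j₁+j₂+J+1=10
(j₁±m₁, j₂±m₂, J±M) = (4,1,5,0,8,0)
P² = 165888
sum k=1..1:
  [1] −1/576 = -1/576
S = -1/576
C² = P²·S² = 1/2 ; C = -0.707107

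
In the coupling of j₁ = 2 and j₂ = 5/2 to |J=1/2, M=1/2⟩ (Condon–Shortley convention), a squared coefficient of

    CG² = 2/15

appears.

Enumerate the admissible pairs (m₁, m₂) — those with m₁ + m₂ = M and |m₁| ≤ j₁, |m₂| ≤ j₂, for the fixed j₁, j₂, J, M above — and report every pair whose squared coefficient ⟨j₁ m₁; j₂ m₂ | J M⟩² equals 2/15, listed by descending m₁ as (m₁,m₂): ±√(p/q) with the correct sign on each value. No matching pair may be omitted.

(1,-1/2): −√(2/15)

Admissible pairs with m₁+m₂ = M = 1/2: (-2,5/2), (-1,3/2), (0,1/2), (1,-1/2), (2,-3/2)
  (m₁,m₂)=(2,-3/2): CG² = 1/15, CG = +√(1/15)
  (m₁,m₂)=(1,-1/2): CG² = 2/15, CG = −√(2/15)   ← matches the target
  (m₁,m₂)=(0,1/2): CG² = 1/5, CG = +√(1/5)
  (m₁,m₂)=(-1,3/2): CG² = 4/15, CG = −√(4/15)
  (m₁,m₂)=(-2,5/2): CG² = 1/3, CG = +√(1/3)
Pairs with CG² = 2/15: (1,-1/2): −√(2/15)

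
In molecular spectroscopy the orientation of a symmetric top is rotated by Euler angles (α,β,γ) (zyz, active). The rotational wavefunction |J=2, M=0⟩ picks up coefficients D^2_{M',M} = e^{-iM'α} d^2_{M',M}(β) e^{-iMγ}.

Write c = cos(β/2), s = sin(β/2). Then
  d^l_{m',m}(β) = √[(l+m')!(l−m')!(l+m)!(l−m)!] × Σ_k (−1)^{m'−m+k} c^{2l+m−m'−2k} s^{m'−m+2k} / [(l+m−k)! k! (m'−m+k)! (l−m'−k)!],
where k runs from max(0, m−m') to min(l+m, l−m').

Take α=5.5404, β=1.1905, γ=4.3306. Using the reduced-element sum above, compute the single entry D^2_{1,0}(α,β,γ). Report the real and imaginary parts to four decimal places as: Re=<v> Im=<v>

First d^2_{1,0}(β=1.1905), then the phase factors e^{-i(1)α} and e^{-i(0)γ}:
c=cos(1.190500/2)=0.828008, s=sin(1.190500/2)=0.560716; N=√[6·1·2·2]=4.898979
k∈{0,1} keeps every argument non-negative
  k=0: (−1)^1·4.8990/(2)·0.8280^3·0.5607^1 = -0.779691
  k=1: (−1)^2·4.8990/(2)·0.8280^1·0.5607^3 = +0.357552
d^2_{1,0}(1.1905) = -0.779691 +0.357552 = -0.422139
Attach z-rotation phases: D = e^{-i(1)(5.5404)}·(-0.422139)·e^{-i(0)(4.3306)} = -0.310943-0.285511i

Re=-0.3109 Im=-0.2855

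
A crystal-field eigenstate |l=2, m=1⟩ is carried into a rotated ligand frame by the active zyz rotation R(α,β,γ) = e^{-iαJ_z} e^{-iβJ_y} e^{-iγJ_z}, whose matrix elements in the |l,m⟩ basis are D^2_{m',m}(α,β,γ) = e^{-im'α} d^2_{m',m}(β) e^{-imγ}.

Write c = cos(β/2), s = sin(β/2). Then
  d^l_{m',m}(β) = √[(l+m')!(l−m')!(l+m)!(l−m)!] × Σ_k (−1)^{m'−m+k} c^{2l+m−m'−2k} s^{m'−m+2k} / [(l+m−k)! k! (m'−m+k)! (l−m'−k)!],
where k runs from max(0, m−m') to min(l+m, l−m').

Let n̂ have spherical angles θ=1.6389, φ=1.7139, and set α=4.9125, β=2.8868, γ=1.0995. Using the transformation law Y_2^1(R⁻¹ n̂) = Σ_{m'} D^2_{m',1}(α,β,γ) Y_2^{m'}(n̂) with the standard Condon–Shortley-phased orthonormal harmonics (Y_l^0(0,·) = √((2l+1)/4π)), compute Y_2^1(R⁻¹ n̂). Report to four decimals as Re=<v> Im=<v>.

Need the full column D^2_{m',1} for m'=−2..2 at α=4.9125, β=2.8868, γ=1.0995.
cos(β/2)=0.127052, sin(β/2)=0.991896
d^2_{-2,1}: single k=3 term ⇒ +0.247976;  D = -0.189778+0.159614i
d^2_{-1,1}: k∈[2..3] ⇒ +0.047645 -0.967976 = -0.920331;  D = +0.720571+0.572527i
d^2_{0,1}: k∈[1..2] ⇒ +0.004983 -0.303708 = -0.298725;  D = -0.135633+0.266158i
d^2_{1,1}: k∈[0..1] ⇒ +0.000261 -0.047645 = -0.047384;  D = -0.045653-0.012693i
d^2_{2,1}: single k=0 term ⇒ -0.004069;  D = +0.000289-0.004058i
Y_2^{m'}(θ=1.6389,φ=1.7139) and Σ D·Y over m':
  (-0.1898+0.1596i)·(-0.3688+0.1085i)  (+0.7206+0.5725i)·(+0.0075+0.0519i)  (-0.1356+0.2662i)·(-0.3110+0.0000i)  (-0.0457-0.0127i)·(-0.0075+0.0519i)  (+0.0003-0.0041i)·(-0.3688-0.1085i)
Y_2^1(R⁻¹ n̂) = +0.070977-0.121369i

Re=0.0710 Im=-0.1214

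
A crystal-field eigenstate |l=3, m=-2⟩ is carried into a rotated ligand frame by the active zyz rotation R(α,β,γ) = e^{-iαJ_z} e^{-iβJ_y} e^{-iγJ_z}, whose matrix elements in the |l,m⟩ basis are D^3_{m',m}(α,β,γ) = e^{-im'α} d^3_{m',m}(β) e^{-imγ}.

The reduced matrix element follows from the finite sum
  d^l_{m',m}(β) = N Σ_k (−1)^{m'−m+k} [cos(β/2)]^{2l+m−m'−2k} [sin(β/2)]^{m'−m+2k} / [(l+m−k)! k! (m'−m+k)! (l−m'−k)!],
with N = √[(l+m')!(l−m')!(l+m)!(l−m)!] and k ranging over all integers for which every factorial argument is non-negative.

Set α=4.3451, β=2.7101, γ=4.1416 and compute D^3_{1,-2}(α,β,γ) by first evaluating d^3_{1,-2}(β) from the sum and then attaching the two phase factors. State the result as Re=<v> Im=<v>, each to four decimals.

First d^3_{1,-2}(β=2.7101), then the phase factors e^{-i(1)α} and e^{-i(-2)γ}:
Half-angle: c=0.214077, s=0.976817. N=√(24·2·1·120)=75.894664
The bounds max(0,m−m')=0 and min(l+m,l−m')=1 give 2 terms
  k=0: (−1)^3·75.8947/(12)·0.2141^3·0.9768^3 = -0.057833
  k=1: (−1)^4·75.8947/(24)·0.2141^1·0.9768^5 = +0.602053
d^3_{1,-2}(2.7101) = -0.057833 +0.602053 = +0.544220
D = (-0.359087+0.933304i)·(+0.544220)·(-0.416160+0.909291i) = -0.380523-0.389073i

Re=-0.3805 Im=-0.3891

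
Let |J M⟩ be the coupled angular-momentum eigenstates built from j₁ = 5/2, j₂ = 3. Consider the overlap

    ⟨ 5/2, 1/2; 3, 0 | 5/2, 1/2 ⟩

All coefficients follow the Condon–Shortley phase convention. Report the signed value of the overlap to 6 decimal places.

triangle: 3!×2!×3!/9! = 72/362880
(j±m)!: 3!×2!×3!×3!×3!×2! = 5184
prefactor² = (2J+1)×Δ×N² = 216/35
  k=0: +1/(0!×3!×2!×3!×0!×0!) = 1/72
  k=1: −1/(1!×2!×1!×2!×1!×1!) = -1/4
  k=2: +1/(2!×1!×0!×1!×2!×2!) = 1/8
Σ = -1/9  ⇒  CG² = 216/35×(-1/9)² = 8/105
CG = −√(8/105) = -0.276026

-0.276026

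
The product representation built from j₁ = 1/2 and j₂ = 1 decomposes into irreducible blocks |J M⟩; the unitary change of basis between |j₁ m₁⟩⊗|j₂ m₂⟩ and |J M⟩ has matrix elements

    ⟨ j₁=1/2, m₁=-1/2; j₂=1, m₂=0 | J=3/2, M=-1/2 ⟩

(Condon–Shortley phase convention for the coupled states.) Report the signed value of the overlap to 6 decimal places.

+√(2/3) = +0.816497

triangle: 0!×1!×2!/4! = 2/24
(j±m)!: 0!×1!×1!×1!×1!×2! = 2
prefactor² = (2J+1)×Δ×N² = 2/3
  k=0: +1/(0!×0!×1!×1!×0!×1!) = 1
Σ = 1  ⇒  CG² = 2/3×1² = 2/3
CG = +√(2/3) = +0.816497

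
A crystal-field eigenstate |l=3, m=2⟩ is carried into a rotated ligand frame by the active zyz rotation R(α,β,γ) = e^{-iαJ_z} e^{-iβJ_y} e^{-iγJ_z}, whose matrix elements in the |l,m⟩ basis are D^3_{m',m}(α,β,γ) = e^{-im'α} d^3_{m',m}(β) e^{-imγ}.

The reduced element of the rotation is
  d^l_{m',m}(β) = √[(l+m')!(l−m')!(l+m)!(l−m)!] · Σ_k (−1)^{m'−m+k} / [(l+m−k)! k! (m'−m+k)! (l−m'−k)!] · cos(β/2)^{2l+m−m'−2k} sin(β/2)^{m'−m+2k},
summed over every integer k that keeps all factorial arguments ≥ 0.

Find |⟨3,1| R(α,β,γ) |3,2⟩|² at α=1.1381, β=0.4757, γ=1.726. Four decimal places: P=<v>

P=0.3249

D^3_{1,2}(1.1381,0.4757,1.7260) = e^{-i·1·1.1381}·d^3_{1,2}(0.4757)·e^{-i·2·1.7260}. Compute d first:
With c≡cos(β/2)=0.971847 and s≡sin(β/2)=0.235614, N=[24·2·120·1]^{1/2}=75.894664
The bounds max(0,m−m')=1 and min(l+m,l−m')=2 give 2 terms
  k=1: (−1)^0·75.8947/(24)·0.9718^5·0.2356^1 = +0.645936
  k=2: (−1)^1·75.8947/(12)·0.9718^3·0.2356^3 = -0.075932
d^3_{1,2}(0.4757) = +0.645936 -0.075932 = +0.570004
|D^3_{1,2}|² = |d^3_{1,2}(β)|² = (+0.570004)² = 0.324905 (the z-rotation phases have unit modulus)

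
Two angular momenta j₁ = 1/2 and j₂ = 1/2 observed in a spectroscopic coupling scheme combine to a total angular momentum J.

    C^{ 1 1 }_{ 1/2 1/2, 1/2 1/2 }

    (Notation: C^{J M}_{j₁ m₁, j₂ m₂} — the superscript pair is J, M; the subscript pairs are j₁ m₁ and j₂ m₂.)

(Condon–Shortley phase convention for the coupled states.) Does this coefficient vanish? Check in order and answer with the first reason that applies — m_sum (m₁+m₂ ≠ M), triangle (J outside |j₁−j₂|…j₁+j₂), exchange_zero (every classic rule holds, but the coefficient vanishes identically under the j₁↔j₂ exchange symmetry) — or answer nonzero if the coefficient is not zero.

m-sum: m₁+m₂ = 1/2+1/2 = 1, M = 1  ✓
triangle: |j₁−j₂| = 0 ≤ J = 1 ≤ j₁+j₂ = 1  ✓
exchange: j₁=j₂, m₁=m₂ with (−1)^(j₁+j₂−J) = (−1)^0 = +1 — symmetry imposes no zero
value check: CG = +1 = +1.000000 ≠ 0

nonzero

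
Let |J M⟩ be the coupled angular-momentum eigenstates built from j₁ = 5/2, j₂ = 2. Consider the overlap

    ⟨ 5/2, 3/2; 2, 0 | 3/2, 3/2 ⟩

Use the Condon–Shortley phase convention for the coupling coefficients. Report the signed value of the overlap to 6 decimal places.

−√(12/35) ≈ -0.585540

triangle: 3!*2!*1!/7! = 12/5040
(j±m)!: 4!*1!*2!*2!*3!*0! = 576
prefactor² = (2J+1)*Δ*N² = 192/35
  k=1: −1/(1!*2!*0!*1!*2!*0!) = -1/4
Σ = -1/4  ⇒  CG² = 192/35*(-1/4)² = 12/35
CG = −√(12/35) = -0.585540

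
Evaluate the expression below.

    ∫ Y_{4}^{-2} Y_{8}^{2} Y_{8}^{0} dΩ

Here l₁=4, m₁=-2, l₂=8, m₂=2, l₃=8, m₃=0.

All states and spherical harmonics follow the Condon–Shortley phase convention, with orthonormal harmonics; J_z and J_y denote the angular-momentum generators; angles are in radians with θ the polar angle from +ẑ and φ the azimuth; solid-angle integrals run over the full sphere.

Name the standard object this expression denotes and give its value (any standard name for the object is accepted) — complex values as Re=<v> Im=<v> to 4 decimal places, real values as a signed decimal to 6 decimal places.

This is a Gaunt coefficient — the integral of a triple product of spherical harmonics over the sphere.
m-sum 0 ✓  L=20 even ✓  4≤8≤12 ✓
Π(2lᵢ+1) = 9×17×17 = 2601
triangle coeff Δ(4,8,8) = 1/185175900
Σ_t [0,4]: t=0:+1/557383680 t=1:−1/21772800 t=2:+1/8294400 t=3:−1/21772800 t=4:+1/557383680 = 1/30965760
(3j)²=36/4199 [(4 8 8; 0 0 0)], sign=+1
Σ_t [2,4]: t=2:+1/92897280 t=3:−1/21772800 t=4:+1/49766400 = -1/66355200
(3j)²=63/8398 [(4 8 8; -2 2 0)], sign=-1
⇒ 4πI² = 10206/61009
I = (-1)√(10206/61009/(4π)) = -0.11537877

Gaunt coefficient, -0.115379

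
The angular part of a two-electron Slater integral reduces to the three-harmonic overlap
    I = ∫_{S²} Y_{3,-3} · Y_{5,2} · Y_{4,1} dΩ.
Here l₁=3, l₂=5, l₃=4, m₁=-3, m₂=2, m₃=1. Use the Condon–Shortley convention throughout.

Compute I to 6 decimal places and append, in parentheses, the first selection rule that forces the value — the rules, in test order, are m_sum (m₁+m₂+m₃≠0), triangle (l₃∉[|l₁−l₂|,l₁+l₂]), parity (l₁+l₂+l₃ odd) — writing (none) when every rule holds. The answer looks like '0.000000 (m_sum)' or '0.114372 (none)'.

-0.179179 (none)

Checks pass: Σm=0; 12 even; l₃=4∈[2,8].
(2·3+1)(2·5+1)(2·4+1) = 693
Δ: 4! 2! 6! / 13! → 1/180180
sum: t=1:−1/576 t=2:+1/144 t=3:−1/576 = 1/288
3j²(3 5 4; 0 0 0) = Δ·Π!·Σ² = 20/1001  (sign +1)
sum: t=4:+1/1728 = 1/1728
3j²(3 5 4; -3 2 1) = Δ·Π!·Σ² = 25/858  (sign -1)
combine: 4πI² = 693·20/1001·25/858 = 750/1859
take √, sign -1: I = -0.17917854
No selection rule forces the value: the integral is nonzero (none).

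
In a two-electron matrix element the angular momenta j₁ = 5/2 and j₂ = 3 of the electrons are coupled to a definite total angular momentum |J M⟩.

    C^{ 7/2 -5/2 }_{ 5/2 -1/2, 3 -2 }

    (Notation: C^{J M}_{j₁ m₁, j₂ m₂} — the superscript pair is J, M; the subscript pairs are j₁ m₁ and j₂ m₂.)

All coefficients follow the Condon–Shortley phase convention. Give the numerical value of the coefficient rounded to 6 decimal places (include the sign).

triangle: 2!×3!×4!/10! = 288/3628800
(j±m)!: 2!×3!×1!×5!×1!×6! = 1036800
prefactor² = (2J+1)×Δ×N² = 4608/7
  k=0: +1/(0!×2!×3!×1!×0!×3!) = 1/72
  k=1: −1/(1!×1!×2!×0!×1!×4!) = -1/48
Σ = -1/144  ⇒  CG² = 4608/7×(-1/144)² = 2/63
CG = −√(2/63) = -0.178174

−√(2/63) ≈ -0.178174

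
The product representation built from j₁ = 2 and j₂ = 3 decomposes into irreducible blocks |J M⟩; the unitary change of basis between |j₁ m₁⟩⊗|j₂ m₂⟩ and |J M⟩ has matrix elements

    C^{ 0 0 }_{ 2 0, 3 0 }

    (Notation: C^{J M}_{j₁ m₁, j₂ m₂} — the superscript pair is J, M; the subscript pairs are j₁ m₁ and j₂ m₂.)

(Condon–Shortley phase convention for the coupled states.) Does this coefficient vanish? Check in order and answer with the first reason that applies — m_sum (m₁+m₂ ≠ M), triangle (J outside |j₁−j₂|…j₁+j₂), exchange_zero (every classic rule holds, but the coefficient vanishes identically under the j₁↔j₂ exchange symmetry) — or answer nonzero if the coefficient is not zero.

triangle

m-sum: m₁+m₂ = 0+0 = 0, M = 0  ✓
triangle: need |j₁−j₂| ≤ J ≤ j₁+j₂, i.e. J ∈ [1, 5]; J = 0 is outside ✗ ⇒ coefficient is 0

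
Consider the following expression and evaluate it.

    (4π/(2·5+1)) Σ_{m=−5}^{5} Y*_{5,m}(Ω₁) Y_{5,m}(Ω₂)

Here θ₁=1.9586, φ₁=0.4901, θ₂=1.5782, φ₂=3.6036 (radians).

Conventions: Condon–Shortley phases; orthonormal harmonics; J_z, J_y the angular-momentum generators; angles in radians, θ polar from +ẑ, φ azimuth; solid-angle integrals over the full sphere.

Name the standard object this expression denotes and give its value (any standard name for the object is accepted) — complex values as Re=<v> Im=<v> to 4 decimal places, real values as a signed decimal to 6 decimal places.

Legendre polynomial (addition theorem), -0.122057

This sum is the spherical-harmonic addition theorem: it equals the Legendre polynomial P_l(cos γ) of the angle γ between the two directions.
Addition theorem: P_5(cos γ) = (4π/11) Σ_m Y*_{lm}(Ω₁) Y_{lm}(Ω₂), m = −5…5:
  m=-5: (-0.24316 + 0.20114j) × (0.31266 + 0.34294j) = -0.14500 - 0.02050j  (running Σ = -0.14500 - 0.02050j)
  m=-4: (0.15483 - 0.37709j) × (0.00297 + 0.01045j) = 0.00440 + 0.00050j  (running Σ = -0.14060 - 0.02001j)
  m=-3: (0.00790 + 0.07838j) × (0.06352 - 0.33986j) = 0.02714 + 0.00229j  (running Σ = -0.11346 - 0.01771j)
  m=-2: (0.17464 + 0.26049j) × (0.00756 - 0.01001j) = 0.00393 + 0.00022j  (running Σ = -0.10953 - 0.01749j)
  m=-1: (-0.14979 - 0.07991j) × (-0.28648 + 0.14265j) = 0.05431 + 0.00153j  (running Σ = -0.05522 - 0.01597j)
  m=0: (-0.27766 + 0.00000j) × (-0.01298 + 0.00000j) = 0.00361 + 0.00000j  (running Σ = -0.05162 - 0.01597j)
  m=1: (0.14979 - 0.07991j) × (0.28648 + 0.14265j) = 0.05431 - 0.00153j  (running Σ = 0.00269 - 0.01749j)
  m=2: (0.17464 - 0.26049j) × (0.00756 + 0.01001j) = 0.00393 - 0.00022j  (running Σ = 0.00662 - 0.01771j)
  m=3: (-0.00790 + 0.07838j) × (-0.06352 - 0.33986j) = 0.02714 - 0.00229j  (running Σ = 0.03376 - 0.02001j)
  m=4: (0.15483 + 0.37709j) × (0.00297 - 0.01045j) = 0.00440 - 0.00050j  (running Σ = 0.03816 - 0.02050j)
  m=5: (0.24316 + 0.20114j) × (-0.31266 + 0.34294j) = -0.14500 + 0.02050j  (running Σ = -0.10684 + 0.00000j)
Total Σ_m = -0.10684 + 0.00000j. Multiply by 1.142397: -0.12206 + 0.00000j. P_5(cos γ) = -0.122057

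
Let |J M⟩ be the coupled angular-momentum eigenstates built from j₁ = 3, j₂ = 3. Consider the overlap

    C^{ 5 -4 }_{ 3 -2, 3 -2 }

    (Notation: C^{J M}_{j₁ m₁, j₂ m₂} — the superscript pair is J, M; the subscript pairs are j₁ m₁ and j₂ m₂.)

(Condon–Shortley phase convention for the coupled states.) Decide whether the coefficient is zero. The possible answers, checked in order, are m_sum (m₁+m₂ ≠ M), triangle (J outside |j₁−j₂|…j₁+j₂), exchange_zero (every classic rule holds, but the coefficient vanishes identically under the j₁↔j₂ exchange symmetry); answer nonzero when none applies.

m-sum: m₁+m₂ = -2+(-2) = -4, M = -4  ✓
triangle: |j₁−j₂| = 0 ≤ J = 5 ≤ j₁+j₂ = 6  ✓
exchange: j₁=j₂ and m₁=m₂, and (−1)^(j₁+j₂−J) = (−1)^1 = −1 forces ⟨j₁m₁;j₂m₂|JM⟩ = −⟨j₂m₂;j₁m₁|JM⟩ = −⟨j₁m₁;j₂m₂|JM⟩ ⇒ the coefficient vanishes identically
Racah sum check: Σ_k collapses to 0 ⇒ CG = 0

exchange_zero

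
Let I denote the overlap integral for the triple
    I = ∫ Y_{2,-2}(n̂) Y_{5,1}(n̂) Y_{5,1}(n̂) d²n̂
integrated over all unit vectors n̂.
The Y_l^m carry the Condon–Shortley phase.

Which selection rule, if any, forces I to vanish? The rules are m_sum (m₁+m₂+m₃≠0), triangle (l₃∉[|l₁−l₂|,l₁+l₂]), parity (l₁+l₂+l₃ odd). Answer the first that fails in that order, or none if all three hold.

none

Σmᵢ = 0  ✓
l₃∈[|l₁−l₂|,l₁+l₂]=[3,7], have l₃=5  ✓
Σlᵢ = 12 ⇒ even  ✓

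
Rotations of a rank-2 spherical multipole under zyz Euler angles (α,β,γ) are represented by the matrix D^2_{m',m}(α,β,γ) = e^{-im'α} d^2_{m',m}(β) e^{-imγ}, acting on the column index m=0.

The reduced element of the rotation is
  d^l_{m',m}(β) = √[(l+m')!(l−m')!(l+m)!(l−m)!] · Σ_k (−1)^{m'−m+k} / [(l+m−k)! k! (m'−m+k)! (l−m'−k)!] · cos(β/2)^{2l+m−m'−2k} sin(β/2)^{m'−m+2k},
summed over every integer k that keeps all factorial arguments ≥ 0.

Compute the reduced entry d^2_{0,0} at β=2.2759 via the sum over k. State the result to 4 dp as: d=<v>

d^2_{0,0}(β=2.2759) via the finite sum:
c=cos(2.275900/2)=0.419456, s=sin(2.275900/2)=0.907776; N=√[2·2·2·2]=4.000000
k: max(0,(0)−(0))=0 … min(2+(0),2−(0))=2
  k=0: (−1)^0·4.0000/(4)·0.4195^4·0.9078^0 = +0.030956
  k=1: (−1)^1·4.0000/(1)·0.4195^2·0.9078^2 = -0.579950
  k=2: (−1)^2·4.0000/(4)·0.4195^0·0.9078^4 = +0.679069
d^2_{0,0}(2.2759) = +0.030956 -0.579950 +0.679069 = +0.130075

d=0.1301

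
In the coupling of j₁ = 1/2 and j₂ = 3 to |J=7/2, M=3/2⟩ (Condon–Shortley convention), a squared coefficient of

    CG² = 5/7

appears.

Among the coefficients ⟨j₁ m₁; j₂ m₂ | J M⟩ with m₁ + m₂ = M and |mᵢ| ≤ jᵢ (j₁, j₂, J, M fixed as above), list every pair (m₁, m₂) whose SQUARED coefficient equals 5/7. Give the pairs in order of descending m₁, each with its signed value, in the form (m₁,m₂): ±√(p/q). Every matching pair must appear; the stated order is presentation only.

(1/2,1): +√(5/7)

Admissible pairs with m₁+m₂ = M = 3/2: (-1/2,2), (1/2,1)
  (m₁,m₂)=(1/2,1): CG² = 5/7, CG = +√(5/7)   ← matches the target
  (m₁,m₂)=(-1/2,2): CG² = 2/7, CG = +√(2/7)
Pairs with CG² = 5/7: (1/2,1): +√(5/7)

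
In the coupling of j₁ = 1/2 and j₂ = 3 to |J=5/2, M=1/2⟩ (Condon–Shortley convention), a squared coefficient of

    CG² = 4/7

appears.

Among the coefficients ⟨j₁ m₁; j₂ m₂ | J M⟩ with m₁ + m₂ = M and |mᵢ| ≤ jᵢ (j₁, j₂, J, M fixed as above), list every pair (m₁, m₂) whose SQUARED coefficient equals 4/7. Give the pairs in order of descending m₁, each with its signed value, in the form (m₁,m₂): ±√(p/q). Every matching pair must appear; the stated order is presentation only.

Admissible pairs with m₁+m₂ = M = 1/2: (-1/2,1), (1/2,0)
  (m₁,m₂)=(1/2,0): CG² = 3/7, CG = +√(3/7)
  (m₁,m₂)=(-1/2,1): CG² = 4/7, CG = −√(4/7)   ← matches the target
Pairs with CG² = 4/7: (-1/2,1): −√(4/7)

(-1/2,1): −√(4/7)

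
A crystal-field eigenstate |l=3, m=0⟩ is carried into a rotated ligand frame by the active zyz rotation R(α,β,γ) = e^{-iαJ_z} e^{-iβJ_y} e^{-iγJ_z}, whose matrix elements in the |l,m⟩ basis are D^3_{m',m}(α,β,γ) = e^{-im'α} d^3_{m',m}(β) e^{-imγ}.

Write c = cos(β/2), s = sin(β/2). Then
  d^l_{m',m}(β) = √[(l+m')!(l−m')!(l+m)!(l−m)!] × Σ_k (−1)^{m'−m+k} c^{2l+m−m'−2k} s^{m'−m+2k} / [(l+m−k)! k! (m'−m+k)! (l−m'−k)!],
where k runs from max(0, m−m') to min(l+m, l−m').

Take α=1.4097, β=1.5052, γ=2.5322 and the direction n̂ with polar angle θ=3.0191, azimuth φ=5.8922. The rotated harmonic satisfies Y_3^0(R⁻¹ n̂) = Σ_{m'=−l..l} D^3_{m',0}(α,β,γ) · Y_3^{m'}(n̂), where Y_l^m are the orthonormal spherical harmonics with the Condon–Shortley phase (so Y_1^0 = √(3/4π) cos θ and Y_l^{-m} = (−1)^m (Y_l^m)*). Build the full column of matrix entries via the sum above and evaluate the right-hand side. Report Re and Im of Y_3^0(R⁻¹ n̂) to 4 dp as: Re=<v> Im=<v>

Need the full column D^3_{m',0} for m'=−3..3 at α=1.4097, β=1.5052, γ=2.5322.
cos(β/2)=0.729914, sin(β/2)=0.683539
d^3_{-3,0}: single k=3 term ⇒ +0.555418;  D = -0.258099-0.491807i
d^3_{-2,0}: k∈[2..3] ⇒ +0.726397 -0.637026 = +0.089371;  D = -0.084773+0.028299i
d^3_{-1,0}: k∈[1..3] ⇒ +0.490583 -1.290675 +0.377293 = -0.422799;  D = -0.067817-0.417324i
d^3_{0,0}: k∈[0..3] ⇒ +0.151227 -1.193592 +1.046740 -0.101995 = -0.097620;  D = -0.097620+0.000000i
d^3_{1,0}: k∈[0..2] ⇒ -0.490583 +1.290675 -0.377293 = +0.422799;  D = +0.067817-0.417324i
d^3_{2,0}: k∈[0..1] ⇒ +0.726397 -0.637026 = +0.089371;  D = -0.084773-0.028299i
d^3_{3,0}: single k=0 term ⇒ -0.555418;  D = +0.258099-0.491807i
Y_3^{m'}(θ=3.0191,φ=5.8922) and Σ D·Y over m':
  (-0.2581-0.4918i)·(+0.0003+0.0007i)  (-0.0848+0.0283i)·(-0.0107-0.0107i)  (-0.0678-0.4173i)·(+0.1433+0.0591i)  (-0.0976+0.0000i)·(-0.7131+0.0000i)  (+0.0678-0.4173i)·(-0.1433+0.0591i)  (-0.0848-0.0283i)·(-0.0107+0.0107i)  (+0.2581-0.4918i)·(-0.0003+0.0007i)
Y_3^0(R⁻¹ n̂) = +0.102445-0.000000i

Re=0.1024 Im=0.0000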